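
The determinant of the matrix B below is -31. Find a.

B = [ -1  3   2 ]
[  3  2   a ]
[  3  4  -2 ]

a = -5

Expanding along the row containing a, det(B) is linear in a: det(B) = (13)·a + (34).
Set (13)·a + (34) = -31  ⇒  (13)·a = -65  ⇒  a = -5.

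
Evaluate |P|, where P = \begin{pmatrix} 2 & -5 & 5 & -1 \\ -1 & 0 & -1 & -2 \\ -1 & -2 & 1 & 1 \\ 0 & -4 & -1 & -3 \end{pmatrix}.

-89

Expand along row 2 (it has 1 zero):
  − (-1) · M_21   where M_21 = det([-5 5 -1; -2 1 1; -4 -1 -3]) = -46
  − (-1) · M_23   where M_23 = det([2 -5 -1; -1 -2 1; 0 -4 -3]) = 31
  + (-2) · M_24   where M_24 = det([2 -5 5; -1 -2 1; 0 -4 -1]) = 37
det = (-1)·(-1)·(-46) + (-1)·(-1)·(31) + (+1)·(-2)·(37) = -89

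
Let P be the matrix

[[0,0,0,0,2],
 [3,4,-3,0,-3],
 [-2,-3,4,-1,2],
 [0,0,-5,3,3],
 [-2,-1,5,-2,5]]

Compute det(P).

Expand along row 1 (it has 4 zeros):
  + (2) · M_15   where M_15 = det([3 4 -3 0; -2 -3 4 -1; 0 0 -5 3; -2 -1 5 -2]) = 4
det = (+1)·(2)·(4) = 8

|P| = 8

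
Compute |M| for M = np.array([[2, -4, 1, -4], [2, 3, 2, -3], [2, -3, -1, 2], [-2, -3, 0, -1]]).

Expand along row 4 (it has 1 zero):
  − (-2) · M_41   where M_41 = det([-4 1 -4; 3 2 -3; -3 -1 2]) = -13
  + (-3) · M_42   where M_42 = det([2 1 -4; 2 2 -3; 2 -1 2]) = 16
  + (-1) · M_44   where M_44 = det([2 -4 1; 2 3 2; 2 -3 -1]) = -30
det = (-1)·(-2)·(-13) + (+1)·(-3)·(16) + (+1)·(-1)·(-30) = -44

-44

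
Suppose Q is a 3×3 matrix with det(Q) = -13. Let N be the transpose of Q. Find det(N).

-13

det(Qᵀ) = det(Q).
det(N) = (1)·(-13) = -13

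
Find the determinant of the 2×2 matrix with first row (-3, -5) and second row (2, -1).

The determinant is 13.

det = (-3)·(-1) − (-5)·2 = 3 − (-10) = 13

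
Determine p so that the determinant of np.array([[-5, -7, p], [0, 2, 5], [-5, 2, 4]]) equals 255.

7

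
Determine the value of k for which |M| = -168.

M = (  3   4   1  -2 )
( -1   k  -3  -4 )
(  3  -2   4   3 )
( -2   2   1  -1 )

8

Expanding along the column containing k, det(M) is linear in k: det(M) = (-46)·k + (200).
Set (-46)·k + (200) = -168  ⇒  (-46)·k = -368  ⇒  k = 8.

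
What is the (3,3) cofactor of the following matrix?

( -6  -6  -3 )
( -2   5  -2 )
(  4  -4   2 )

The cofactor is -42.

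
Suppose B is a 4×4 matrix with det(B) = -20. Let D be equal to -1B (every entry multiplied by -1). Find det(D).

|D| = -20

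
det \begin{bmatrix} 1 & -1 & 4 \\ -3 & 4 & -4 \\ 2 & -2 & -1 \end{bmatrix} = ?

-9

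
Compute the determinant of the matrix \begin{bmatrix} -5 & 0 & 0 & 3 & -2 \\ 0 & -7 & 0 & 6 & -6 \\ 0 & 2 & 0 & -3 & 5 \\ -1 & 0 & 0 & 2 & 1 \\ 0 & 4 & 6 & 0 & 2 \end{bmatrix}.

-1344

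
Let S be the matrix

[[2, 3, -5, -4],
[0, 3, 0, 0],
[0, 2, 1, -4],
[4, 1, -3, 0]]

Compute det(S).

The determinant is 216.

Expand along row 2 (it has 3 zeros):
  + (3) · M_22   where M_22 = det([2 -5 -4; 0 1 -4; 4 -3 0]) = 72
det = (+1)·(3)·(72) = 216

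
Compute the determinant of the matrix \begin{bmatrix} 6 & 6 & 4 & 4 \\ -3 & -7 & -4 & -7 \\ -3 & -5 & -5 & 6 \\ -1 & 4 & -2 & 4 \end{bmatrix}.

-1042

Expand along row 1:
  + (6) · M_11   where M_11 = det([-7 -4 -7; -5 -5 6; 4 -2 4]) = -330
  − (6) · M_12   where M_12 = det([-3 -4 -7; -3 -5 6; -1 -2 4]) = -7
  + (4) · M_13   where M_13 = det([-3 -7 -7; -3 -5 6; -1 4 4]) = 209
  − (4) · M_14   where M_14 = det([-3 -7 -4; -3 -5 -5; -1 4 -2]) = -15
det = (+1)·(6)·(-330) + (-1)·(6)·(-7) + (+1)·(4)·(209) + (-1)·(4)·(-15) = -1042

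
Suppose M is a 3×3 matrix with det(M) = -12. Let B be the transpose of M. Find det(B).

det(Mᵀ) = det(M).
det(B) = (1)·(-12) = -12

-12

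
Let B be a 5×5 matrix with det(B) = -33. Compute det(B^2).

1089

det(B^2) = (det B)^2 = (-33)^2 = 1089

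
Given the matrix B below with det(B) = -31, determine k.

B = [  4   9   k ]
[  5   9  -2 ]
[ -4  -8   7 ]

Expanding along the column containing k, det(B) is linear in k: det(B) = (-4)·k + (-55).
Set (-4)·k + (-55) = -31  ⇒  (-4)·k = 24  ⇒  k = -6.

k = -6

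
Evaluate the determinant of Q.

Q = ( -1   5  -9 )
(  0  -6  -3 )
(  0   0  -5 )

Q is upper triangular, so det(Q) is the product of the diagonal entries:
det = (-1) · (-6) · (-5) = -30

The determinant is -30.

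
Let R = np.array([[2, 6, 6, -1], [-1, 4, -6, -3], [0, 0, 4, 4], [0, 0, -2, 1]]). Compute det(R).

det(R) = 168

R is block upper-triangular with a 2×2 block and a 2×2 block on the diagonal, so its determinant equals the product of the determinants of the diagonal blocks.
det of the 2×2 block = 14
det of the 2×2 block = 12
det = (14)·(12) = 168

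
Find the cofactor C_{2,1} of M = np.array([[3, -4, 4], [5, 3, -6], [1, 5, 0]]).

20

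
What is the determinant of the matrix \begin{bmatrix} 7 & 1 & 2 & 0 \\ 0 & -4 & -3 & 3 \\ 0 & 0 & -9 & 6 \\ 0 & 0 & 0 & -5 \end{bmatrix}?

The matrix is upper triangular, so the determinant is the product of the diagonal entries:
det = (7) · (-4) · (-9) · (-5) = -1260

The determinant is -1260.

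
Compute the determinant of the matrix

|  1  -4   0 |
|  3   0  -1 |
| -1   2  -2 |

The determinant is -26.

Expand along column 2:
  − (-4) · |3 -1; -1 -2| = −(-4)·(-6 − 1) = -28
  − 2 · |1 0; 3 -1| = −2·(-1 − 0) = 2
Sum: (-28) + (2) = -26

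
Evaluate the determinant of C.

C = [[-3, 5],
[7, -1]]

det(C) = -32

det(C) = (-3)·(-1) − 5·7 = 3 − 35 = -32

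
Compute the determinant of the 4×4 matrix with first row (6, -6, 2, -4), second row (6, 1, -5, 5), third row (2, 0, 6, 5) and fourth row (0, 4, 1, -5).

Expand along row 3 (it has 1 zero):
  + (2) · M_31   where M_31 = det([-6 2 -4; 1 -5 5; 4 1 -5]) = -154
  + (6) · M_33   where M_33 = det([6 -6 -4; 6 1 5; 0 4 -5]) = -426
  − (5) · M_34   where M_34 = det([6 -6 2; 6 1 -5; 0 4 1]) = 210
det = (+1)·(2)·(-154) + (+1)·(6)·(-426) + (-1)·(5)·(210) = -3914

-3914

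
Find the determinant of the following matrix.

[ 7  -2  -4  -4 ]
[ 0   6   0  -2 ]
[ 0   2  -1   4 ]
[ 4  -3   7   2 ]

Expand along row 2 (it has 2 zeros):
  + (6) · M_22   where M_22 = det([7 -4 -4; 0 -1 4; 4 7 2]) = -290
  + (-2) · M_24   where M_24 = det([7 -2 -4; 0 2 -1; 4 -3 7]) = 117
det = (+1)·(6)·(-290) + (+1)·(-2)·(117) = -1974

-1974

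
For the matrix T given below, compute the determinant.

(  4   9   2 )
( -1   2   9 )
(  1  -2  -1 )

Expand along row 1:
  + 4 · |2 9; -2 -1| = 4·(-2 − (-18)) = 64
  − 9 · |-1 9; 1 -1| = −9·(1 − 9) = 72
  + 2 · |-1 2; 1 -2| = 2·(2 − 2) = 0
Sum: (64) + (72) + (0) = 136

136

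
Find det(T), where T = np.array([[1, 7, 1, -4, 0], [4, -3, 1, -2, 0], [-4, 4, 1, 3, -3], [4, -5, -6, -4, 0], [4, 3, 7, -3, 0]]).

Expand along column 5 (it has 4 zeros):
  + (-3) · M_35   where M_35 = det([1 7 1 -4; 4 -3 1 -2; 4 -5 -6 -4; 4 3 7 -3]) = -127
det = (+1)·(-3)·(-127) = 381

381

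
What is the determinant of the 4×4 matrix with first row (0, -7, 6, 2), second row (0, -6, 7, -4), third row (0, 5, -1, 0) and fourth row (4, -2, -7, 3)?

600

Expand along column 1 (it has 3 zeros):
  − (4) · M_41   where M_41 = det([-7 6 2; -6 7 -4; 5 -1 0]) = -150
det = (-1)·(4)·(-150) = 600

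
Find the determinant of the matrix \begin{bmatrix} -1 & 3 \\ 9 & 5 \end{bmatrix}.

-32

det = (-1)·5 − 3·9 = -5 − 27 = -32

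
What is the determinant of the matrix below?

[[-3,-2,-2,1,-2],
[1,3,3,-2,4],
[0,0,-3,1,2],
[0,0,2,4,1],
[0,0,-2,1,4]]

The matrix is block upper-triangular with a 2×2 block and a 3×3 block on the diagonal, so its determinant equals the product of the determinants of the diagonal blocks.
det of the 2×2 block = -7
det of the 3×3 block = -35
det = (-7)·(-35) = 245

245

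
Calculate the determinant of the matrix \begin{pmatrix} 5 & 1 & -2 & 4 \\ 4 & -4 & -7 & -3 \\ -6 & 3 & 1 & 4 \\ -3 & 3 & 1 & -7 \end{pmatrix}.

-1704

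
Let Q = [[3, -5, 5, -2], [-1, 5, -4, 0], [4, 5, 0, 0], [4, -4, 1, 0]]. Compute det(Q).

Expand along column 4 (it has 3 zeros):
  − (-2) · M_14   where M_14 = det([-1 5 -4; 4 5 0; 4 -4 1]) = 119
det = (-1)·(-2)·(119) = 238

238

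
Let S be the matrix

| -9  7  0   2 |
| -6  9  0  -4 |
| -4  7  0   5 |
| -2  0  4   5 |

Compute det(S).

det(S) = 1388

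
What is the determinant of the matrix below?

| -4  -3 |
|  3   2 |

det = (-4)·2 − (-3)·3 = -8 − (-9) = 1

1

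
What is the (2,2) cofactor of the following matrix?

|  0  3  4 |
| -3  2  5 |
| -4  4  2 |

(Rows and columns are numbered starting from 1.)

Delete row 2 and column 2; the remaining 2×2 submatrix is [0 4; -4 2].
Its determinant is 0·2 − 4·(-4) = 16.
The cofactor carries sign (−1)^(2+2) = +1, so C_{2,2} = +(16) = 16.

16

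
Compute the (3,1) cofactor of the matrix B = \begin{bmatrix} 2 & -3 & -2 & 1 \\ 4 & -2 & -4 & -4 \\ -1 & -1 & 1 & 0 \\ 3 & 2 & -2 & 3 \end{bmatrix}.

Delete row 3 and column 1; the remaining 3×3 submatrix is [-3 -2 1; -2 -4 -4; 2 -2 3].
Its determinant is 76.
The cofactor carries sign (−1)^(3+1) = +1, so C_{3,1} = +(76) = 76.

76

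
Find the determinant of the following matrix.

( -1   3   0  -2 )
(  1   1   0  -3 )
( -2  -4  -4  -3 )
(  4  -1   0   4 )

156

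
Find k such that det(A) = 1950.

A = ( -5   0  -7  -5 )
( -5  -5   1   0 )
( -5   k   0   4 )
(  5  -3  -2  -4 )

k = -7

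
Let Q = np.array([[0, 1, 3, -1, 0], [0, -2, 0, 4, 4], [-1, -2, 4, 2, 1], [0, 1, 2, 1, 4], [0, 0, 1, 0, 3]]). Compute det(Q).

The determinant is -42.

Expand along column 1 (it has 4 zeros):
  + (-1) · M_31   where M_31 = det([1 3 -1 0; -2 0 4 4; 1 2 1 4; 0 1 0 3]) = 42
det = (+1)·(-1)·(42) = -42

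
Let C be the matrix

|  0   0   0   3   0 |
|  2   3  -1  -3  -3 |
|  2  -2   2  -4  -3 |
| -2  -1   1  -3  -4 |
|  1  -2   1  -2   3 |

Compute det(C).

The determinant is 36.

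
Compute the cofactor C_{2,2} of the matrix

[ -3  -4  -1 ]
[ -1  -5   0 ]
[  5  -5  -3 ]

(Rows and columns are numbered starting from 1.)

The cofactor is 14.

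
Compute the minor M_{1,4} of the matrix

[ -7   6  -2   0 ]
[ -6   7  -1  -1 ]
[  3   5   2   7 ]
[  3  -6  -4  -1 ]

207

Delete row 1 and column 4; the remaining 3×3 submatrix is [-6 7 -1; 3 5 2; 3 -6 -4].
Its determinant is 207.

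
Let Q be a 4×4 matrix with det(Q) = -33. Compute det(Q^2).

det(Q^2) = (det Q)^2 = (-33)^2 = 1089

1089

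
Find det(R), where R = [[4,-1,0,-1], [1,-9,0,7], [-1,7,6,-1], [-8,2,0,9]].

-1470

Expand along column 3 (it has 3 zeros):
  + (6) · M_33   where M_33 = det([4 -1 -1; 1 -9 7; -8 2 9]) = -245
det = (+1)·(6)·(-245) = -1470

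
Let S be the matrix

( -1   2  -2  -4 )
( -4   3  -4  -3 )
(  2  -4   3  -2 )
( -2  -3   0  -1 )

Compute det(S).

The determinant is -24.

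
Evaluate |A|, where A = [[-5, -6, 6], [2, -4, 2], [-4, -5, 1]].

-126

Expand along column 1:
  + (-5) · |-4 2; -5 1| = (-5)·(-4 − (-10)) = -30
  − 2 · |-6 6; -5 1| = −2·(-6 − (-30)) = -48
  + (-4) · |-6 6; -4 2| = (-4)·(-12 − (-24)) = -48
Sum: (-30) + (-48) + (-48) = -126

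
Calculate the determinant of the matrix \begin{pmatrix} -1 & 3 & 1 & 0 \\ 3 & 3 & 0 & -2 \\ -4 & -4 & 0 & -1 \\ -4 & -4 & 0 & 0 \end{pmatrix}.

Expand along column 3 (it has 3 zeros):
  + (1) · M_13   where M_13 = det([3 3 -2; -4 -4 -1; -4 -4 0]) = 0
det = (+1)·(1)·(0) = 0

0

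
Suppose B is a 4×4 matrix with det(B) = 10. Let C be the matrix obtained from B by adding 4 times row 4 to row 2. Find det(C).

Adding a multiple of one row to another leaves the determinant unchanged.
det(C) = (1)·(10) = 10

10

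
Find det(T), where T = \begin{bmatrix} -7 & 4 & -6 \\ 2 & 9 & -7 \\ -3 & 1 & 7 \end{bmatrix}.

Expand along column 1:
  + (-7) · |9 -7; 1 7| = (-7)·(63 − (-7)) = -490
  − 2 · |4 -6; 1 7| = −2·(28 − (-6)) = -68
  + (-3) · |4 -6; 9 -7| = (-3)·(-28 − (-54)) = -78
Sum: (-490) + (-68) + (-78) = -636

|T| = -636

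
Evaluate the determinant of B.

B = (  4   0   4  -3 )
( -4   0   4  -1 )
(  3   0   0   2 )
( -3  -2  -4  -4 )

Expand along column 2 (it has 3 zeros):
  + (-2) · M_42   where M_42 = det([4 4 -3; -4 4 -1; 3 0 2]) = 88
det = (+1)·(-2)·(88) = -176

-176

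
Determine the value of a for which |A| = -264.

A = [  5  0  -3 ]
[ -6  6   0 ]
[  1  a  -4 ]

-9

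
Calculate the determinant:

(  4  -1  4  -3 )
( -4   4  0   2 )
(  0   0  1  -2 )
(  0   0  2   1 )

60

The matrix is block upper-triangular with a 2×2 block and a 2×2 block on the diagonal, so its determinant equals the product of the determinants of the diagonal blocks.
det of the 2×2 block = 12
det of the 2×2 block = 5
det = (12)·(5) = 60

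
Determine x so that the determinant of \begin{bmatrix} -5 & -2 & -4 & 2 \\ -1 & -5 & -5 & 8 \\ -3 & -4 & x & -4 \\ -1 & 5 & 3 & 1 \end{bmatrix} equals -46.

-4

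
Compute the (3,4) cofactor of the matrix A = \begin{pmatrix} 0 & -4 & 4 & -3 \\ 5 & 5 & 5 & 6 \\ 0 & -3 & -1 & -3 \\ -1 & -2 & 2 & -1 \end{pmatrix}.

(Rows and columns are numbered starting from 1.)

-40

Delete row 3 and column 4; the remaining 3×3 submatrix is [0 -4 4; 5 5 5; -1 -2 2].
Its determinant is 40.
The cofactor carries sign (−1)^(3+4) = −1, so C_{3,4} = −(40) = -40.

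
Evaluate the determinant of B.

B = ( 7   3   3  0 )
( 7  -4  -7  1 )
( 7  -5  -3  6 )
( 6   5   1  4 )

The determinant is -2356.

Expand along row 1 (it has 1 zero):
  + (7) · M_11   where M_11 = det([-4 -7 1; -5 -3 6; 5 1 4]) = -268
  − (3) · M_12   where M_12 = det([7 -7 1; 7 -3 6; 6 1 4]) = -157
  + (3) · M_13   where M_13 = det([7 -4 1; 7 -5 6; 6 5 4]) = -317
det = (+1)·(7)·(-268) + (-1)·(3)·(-157) + (+1)·(3)·(-317) = -2356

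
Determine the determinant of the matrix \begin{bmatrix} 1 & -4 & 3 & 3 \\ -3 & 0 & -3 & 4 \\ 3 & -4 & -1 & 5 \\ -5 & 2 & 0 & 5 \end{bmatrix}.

The determinant is 372.

Expand along row 2 (it has 1 zero):
  − (-3) · M_21   where M_21 = det([-4 3 3; -4 -1 5; 2 0 5]) = 116
  − (-3) · M_23   where M_23 = det([1 -4 3; 3 -4 5; -5 2 5]) = 88
  + (4) · M_24   where M_24 = det([1 -4 3; 3 -4 -1; -5 2 0]) = -60
det = (-1)·(-3)·(116) + (-1)·(-3)·(88) + (+1)·(4)·(-60) = 372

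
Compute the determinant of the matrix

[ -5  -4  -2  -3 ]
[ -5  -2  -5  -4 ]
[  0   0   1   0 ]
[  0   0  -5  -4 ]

Expand along row 3 (it has 3 zeros):
  + (1) · M_33   where M_33 = det([-5 -4 -3; -5 -2 -4; 0 0 -4]) = 40
det = (+1)·(1)·(40) = 40

The determinant is 40.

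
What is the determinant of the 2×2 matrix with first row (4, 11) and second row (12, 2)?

The determinant is -124.

det = 4·2 − 11·12 = 8 − 132 = -124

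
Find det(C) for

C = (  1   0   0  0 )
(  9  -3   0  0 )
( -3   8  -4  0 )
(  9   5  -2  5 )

C is lower triangular, so det(C) is the product of the diagonal entries:
det = (1) · (-3) · (-4) · (5) = 60

60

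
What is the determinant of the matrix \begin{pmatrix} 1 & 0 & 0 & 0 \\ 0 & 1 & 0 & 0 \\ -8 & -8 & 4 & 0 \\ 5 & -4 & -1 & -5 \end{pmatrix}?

The matrix is lower triangular, so the determinant is the product of the diagonal entries:
det = (1) · (1) · (4) · (-5) = -20

-20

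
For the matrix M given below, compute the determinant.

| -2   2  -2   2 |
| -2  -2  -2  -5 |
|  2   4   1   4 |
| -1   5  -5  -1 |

Expand along row 1:
  + (-2) · M_11   where M_11 = det([-2 -2 -5; 4 1 4; 5 -5 -1]) = 39
  − (2) · M_12   where M_12 = det([-2 -2 -5; 2 1 4; -1 -5 -1]) = 11
  + (-2) · M_13   where M_13 = det([-2 -2 -5; 2 4 4; -1 5 -1]) = -18
  − (2) · M_14   where M_14 = det([-2 -2 -2; 2 4 1; -1 5 -5]) = 4
det = (+1)·(-2)·(39) + (-1)·(2)·(11) + (+1)·(-2)·(-18) + (-1)·(2)·(4) = -72

det(M) = -72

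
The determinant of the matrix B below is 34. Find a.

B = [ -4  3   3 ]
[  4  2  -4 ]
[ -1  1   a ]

a = -1

Expanding along the column containing a, det(B) is linear in a: det(B) = (-20)·a + (14).
Set (-20)·a + (14) = 34  ⇒  (-20)·a = 20  ⇒  a = -1.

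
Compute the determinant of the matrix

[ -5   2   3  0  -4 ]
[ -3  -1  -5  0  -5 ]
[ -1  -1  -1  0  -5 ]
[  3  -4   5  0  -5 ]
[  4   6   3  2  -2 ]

Expand along column 4 (it has 4 zeros):
  − (2) · M_54   where M_54 = det([-5 2 3 -4; -3 -1 -5 -5; -1 -1 -1 -5; 3 -4 5 -5]) = 310
det = (-1)·(2)·(310) = -620

-620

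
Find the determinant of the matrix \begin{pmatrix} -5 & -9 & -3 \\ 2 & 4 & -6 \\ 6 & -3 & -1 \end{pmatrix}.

Expand along row 1:
  + (-5) · |4 -6; -3 -1| = (-5)·(-4 − 18) = 110
  − (-9) · |2 -6; 6 -1| = −(-9)·(-2 − (-36)) = 306
  + (-3) · |2 4; 6 -3| = (-3)·(-6 − 24) = 90
Sum: (110) + (306) + (90) = 506

The determinant is 506.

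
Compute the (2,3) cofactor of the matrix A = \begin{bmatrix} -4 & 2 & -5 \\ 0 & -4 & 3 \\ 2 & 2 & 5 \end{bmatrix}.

Delete row 2 and column 3; the remaining 2×2 submatrix is [-4 2; 2 2].
Its determinant is (-4)·2 − 2·2 = -12.
The cofactor carries sign (−1)^(2+3) = −1, so C_{2,3} = −(-12) = 12.

12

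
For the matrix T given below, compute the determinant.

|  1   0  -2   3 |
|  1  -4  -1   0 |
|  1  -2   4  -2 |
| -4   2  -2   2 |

-142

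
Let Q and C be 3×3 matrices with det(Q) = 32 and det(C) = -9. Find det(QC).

|QC| = -288

det(QC) = det(Q)·det(C) = (32)·(-9) = -288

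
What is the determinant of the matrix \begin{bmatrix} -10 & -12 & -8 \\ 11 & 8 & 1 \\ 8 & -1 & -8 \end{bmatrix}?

Expand along row 1:
  + (-10) · |8 1; -1 -8| = (-10)·(-64 − (-1)) = 630
  − (-12) · |11 1; 8 -8| = −(-12)·(-88 − 8) = -1152
  + (-8) · |11 8; 8 -1| = (-8)·(-11 − 64) = 600
Sum: (630) + (-1152) + (600) = 78

78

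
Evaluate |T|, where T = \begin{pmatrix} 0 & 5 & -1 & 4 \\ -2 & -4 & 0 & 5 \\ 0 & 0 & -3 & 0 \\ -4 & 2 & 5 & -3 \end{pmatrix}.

Expand along row 3 (it has 3 zeros):
  + (-3) · M_33   where M_33 = det([0 5 4; -2 -4 5; -4 2 -3]) = -210
det = (+1)·(-3)·(-210) = 630

630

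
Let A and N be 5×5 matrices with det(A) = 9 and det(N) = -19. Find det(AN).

-171

det(AN) = det(A)·det(N) = (9)·(-19) = -171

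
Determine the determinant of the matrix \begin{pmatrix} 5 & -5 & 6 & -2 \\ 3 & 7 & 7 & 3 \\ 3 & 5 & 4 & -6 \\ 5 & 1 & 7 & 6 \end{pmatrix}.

Expand along row 1:
  + (5) · M_11   where M_11 = det([7 7 3; 5 4 -6; 1 7 6]) = 303
  − (-5) · M_12   where M_12 = det([3 7 3; 3 4 -6; 5 7 6]) = -135
  + (6) · M_13   where M_13 = det([3 7 3; 3 5 -6; 5 1 6]) = -294
  − (-2) · M_14   where M_14 = det([3 7 7; 3 5 4; 5 1 7]) = -68
det = (+1)·(5)·(303) + (-1)·(-5)·(-135) + (+1)·(6)·(-294) + (-1)·(-2)·(-68) = -1060

-1060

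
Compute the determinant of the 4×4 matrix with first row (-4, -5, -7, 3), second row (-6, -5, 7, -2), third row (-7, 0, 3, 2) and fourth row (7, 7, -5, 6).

Expand along row 3 (it has 1 zero):
  + (-7) · M_31   where M_31 = det([-5 -7 3; -5 7 -2; 7 -5 6]) = -344
  + (3) · M_33   where M_33 = det([-4 -5 3; -6 -5 -2; 7 7 6]) = -67
  − (2) · M_34   where M_34 = det([-4 -5 -7; -6 -5 7; 7 7 -5]) = 50
det = (+1)·(-7)·(-344) + (+1)·(3)·(-67) + (-1)·(2)·(50) = 2107

2107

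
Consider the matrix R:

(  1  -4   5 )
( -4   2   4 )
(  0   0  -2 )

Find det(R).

28

Expand along row 3:
  + (-2) · |1 -4; -4 2| = (-2)·(2 − 16) = 28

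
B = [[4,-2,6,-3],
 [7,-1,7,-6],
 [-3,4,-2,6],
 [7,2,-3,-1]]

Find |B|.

Expand along row 1:
  + (4) · M_11   where M_11 = det([-1 7 -6; 4 -2 6; 2 -3 -1]) = 140
  − (-2) · M_12   where M_12 = det([7 7 -6; -3 -2 6; 7 -3 -1]) = 275
  + (6) · M_13   where M_13 = det([7 -1 -6; -3 4 6; 7 2 -1]) = 53
  − (-3) · M_14   where M_14 = det([7 -1 7; -3 4 -2; 7 2 -3]) = -271
det = (+1)·(4)·(140) + (-1)·(-2)·(275) + (+1)·(6)·(53) + (-1)·(-3)·(-271) = 615

The determinant is 615.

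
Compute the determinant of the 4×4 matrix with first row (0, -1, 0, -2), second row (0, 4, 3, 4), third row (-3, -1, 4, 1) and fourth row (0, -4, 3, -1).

The determinant is 99.

Expand along column 1 (it has 3 zeros):
  + (-3) · M_31   where M_31 = det([-1 0 -2; 4 3 4; -4 3 -1]) = -33
det = (+1)·(-3)·(-33) = 99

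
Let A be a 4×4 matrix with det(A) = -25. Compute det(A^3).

-15625

det(A^3) = (det A)^3 = (-25)^3 = -15625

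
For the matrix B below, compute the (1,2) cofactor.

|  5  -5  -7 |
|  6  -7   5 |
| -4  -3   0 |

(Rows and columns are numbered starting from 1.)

The cofactor is -20.

Delete row 1 and column 2; the remaining 2×2 submatrix is [6 5; -4 0].
Its determinant is 6·0 − 5·(-4) = 20.
The cofactor carries sign (−1)^(1+2) = −1, so C_{1,2} = −(20) = -20.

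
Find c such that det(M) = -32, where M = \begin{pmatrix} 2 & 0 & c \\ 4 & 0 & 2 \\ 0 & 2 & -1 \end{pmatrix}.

Expanding along the row containing c, det(M) is linear in c: det(M) = (8)·c + (-8).
Set (8)·c + (-8) = -32  ⇒  (8)·c = -24  ⇒  c = -3.

c = -3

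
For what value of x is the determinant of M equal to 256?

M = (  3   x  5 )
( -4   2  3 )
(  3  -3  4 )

7

Expanding along the column containing x, det(M) is linear in x: det(M) = (25)·x + (81).
Set (25)·x + (81) = 256  ⇒  (25)·x = 175  ⇒  x = 7.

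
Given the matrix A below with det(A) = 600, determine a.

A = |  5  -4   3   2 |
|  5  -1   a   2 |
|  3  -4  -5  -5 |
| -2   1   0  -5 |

a = -1

Expanding along the row containing a, det(A) is linear in a: det(A) = (-15)·a + (585).
Set (-15)·a + (585) = 600  ⇒  (-15)·a = 15  ⇒  a = -1.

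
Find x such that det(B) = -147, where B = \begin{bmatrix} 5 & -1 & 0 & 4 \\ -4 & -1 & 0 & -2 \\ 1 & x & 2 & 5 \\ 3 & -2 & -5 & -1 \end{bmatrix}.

x = 1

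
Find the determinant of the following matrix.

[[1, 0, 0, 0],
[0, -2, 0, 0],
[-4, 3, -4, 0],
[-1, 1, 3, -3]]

The matrix is lower triangular, so the determinant is the product of the diagonal entries:
det = (1) · (-2) · (-4) · (-3) = -24

-24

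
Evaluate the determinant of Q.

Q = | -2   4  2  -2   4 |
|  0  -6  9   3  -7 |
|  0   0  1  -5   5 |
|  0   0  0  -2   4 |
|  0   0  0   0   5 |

|Q| = -120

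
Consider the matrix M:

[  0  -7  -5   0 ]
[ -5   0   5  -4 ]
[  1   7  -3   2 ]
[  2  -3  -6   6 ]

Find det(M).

Expand along row 1 (it has 2 zeros):
  − (-7) · M_12   where M_12 = det([-5 5 -4; 1 -3 2; 2 -6 6]) = 20
  + (-5) · M_13   where M_13 = det([-5 0 -4; 1 7 2; 2 -3 6]) = -172
det = (-1)·(-7)·(20) + (+1)·(-5)·(-172) = 1000

The determinant is 1000.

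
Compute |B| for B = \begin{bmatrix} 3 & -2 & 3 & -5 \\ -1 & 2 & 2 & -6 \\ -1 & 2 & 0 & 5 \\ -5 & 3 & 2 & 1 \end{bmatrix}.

-267

Expand along row 3 (it has 1 zero):
  + (-1) · M_31   where M_31 = det([-2 3 -5; 2 2 -6; 3 2 1]) = -78
  − (2) · M_32   where M_32 = det([3 3 -5; -1 2 -6; -5 2 1]) = 95
  − (5) · M_34   where M_34 = det([3 -2 3; -1 2 2; -5 3 2]) = 31
det = (+1)·(-1)·(-78) + (-1)·(2)·(95) + (-1)·(5)·(31) = -267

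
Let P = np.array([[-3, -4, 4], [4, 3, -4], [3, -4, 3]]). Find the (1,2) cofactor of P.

Delete row 1 and column 2; the remaining 2×2 submatrix is [4 -4; 3 3].
Its determinant is 4·3 − (-4)·3 = 24.
The cofactor carries sign (−1)^(1+2) = −1, so C_{1,2} = −(24) = -24.

The cofactor is -24.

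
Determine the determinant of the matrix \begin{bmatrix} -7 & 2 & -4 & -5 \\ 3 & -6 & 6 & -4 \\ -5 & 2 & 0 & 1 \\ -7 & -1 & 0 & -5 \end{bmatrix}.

Expand along column 3 (it has 2 zeros):
  + (-4) · M_13   where M_13 = det([3 -6 -4; -5 2 1; -7 -1 -5]) = 89
  − (6) · M_23   where M_23 = det([-7 2 -5; -5 2 1; -7 -1 -5]) = -96
det = (+1)·(-4)·(89) + (-1)·(6)·(-96) = 220

220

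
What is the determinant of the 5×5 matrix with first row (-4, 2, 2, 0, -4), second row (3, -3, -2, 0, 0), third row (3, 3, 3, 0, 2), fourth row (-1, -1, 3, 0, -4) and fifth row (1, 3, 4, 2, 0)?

Expand along column 4 (it has 4 zeros):
  − (2) · M_54   where M_54 = det([-4 2 2 -4; 3 -3 -2 0; 3 3 3 2; -1 -1 3 -4]) = 180
det = (-1)·(2)·(180) = -360

-360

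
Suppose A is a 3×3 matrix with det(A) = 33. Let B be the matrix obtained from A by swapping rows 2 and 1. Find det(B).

-33

Swapping two rows multiplies the determinant by −1.
det(B) = (-1)·(33) = -33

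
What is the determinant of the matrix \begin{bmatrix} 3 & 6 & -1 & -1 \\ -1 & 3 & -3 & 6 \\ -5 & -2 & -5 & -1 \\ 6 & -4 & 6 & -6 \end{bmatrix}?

Expand along row 1:
  + (3) · M_11   where M_11 = det([3 -3 6; -2 -5 -1; -4 6 -6]) = -60
  − (6) · M_12   where M_12 = det([-1 -3 6; -5 -5 -1; 6 6 -6]) = 72
  + (-1) · M_13   where M_13 = det([-1 3 6; -5 -2 -1; 6 -4 -6]) = 76
  − (-1) · M_14   where M_14 = det([-1 3 -3; -5 -2 -5; 6 -4 6]) = -64
det = (+1)·(3)·(-60) + (-1)·(6)·(72) + (+1)·(-1)·(76) + (-1)·(-1)·(-64) = -752

-752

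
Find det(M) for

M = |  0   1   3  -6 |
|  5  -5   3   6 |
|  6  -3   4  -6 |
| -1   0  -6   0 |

det(M) = -264

Expand along row 4 (it has 2 zeros):
  − (-1) · M_41   where M_41 = det([1 3 -6; -5 3 6; -3 4 -6]) = -120
  − (-6) · M_43   where M_43 = det([0 1 -6; 5 -5 6; 6 -3 -6]) = -24
det = (-1)·(-1)·(-120) + (-1)·(-6)·(-24) = -264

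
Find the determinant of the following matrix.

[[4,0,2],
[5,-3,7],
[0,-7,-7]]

Expand along row 1:
  + 4 · |-3 7; -7 -7| = 4·(21 − (-49)) = 280
  + 2 · |5 -3; 0 -7| = 2·(-35 − 0) = -70
Sum: (280) + (-70) = 210

210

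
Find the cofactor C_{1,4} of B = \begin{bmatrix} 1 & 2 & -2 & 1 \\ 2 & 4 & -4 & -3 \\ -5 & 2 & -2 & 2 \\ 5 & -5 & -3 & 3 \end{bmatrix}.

Delete row 1 and column 4; the remaining 3×3 submatrix is [2 4 -4; -5 2 -2; 5 -5 -3].
Its determinant is -192.
The cofactor carries sign (−1)^(1+4) = −1, so C_{1,4} = −(-192) = 192.

The cofactor is 192.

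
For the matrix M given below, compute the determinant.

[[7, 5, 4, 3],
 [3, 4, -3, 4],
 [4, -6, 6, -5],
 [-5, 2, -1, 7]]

-1540

Expand along row 1:
  + (7) · M_11   where M_11 = det([4 -3 4; -6 6 -5; 2 -1 7]) = 28
  − (5) · M_12   where M_12 = det([3 -3 4; 4 6 -5; -5 -1 7]) = 224
  + (4) · M_13   where M_13 = det([3 4 4; 4 -6 -5; -5 2 7]) = -196
  − (3) · M_14   where M_14 = det([3 4 -3; 4 -6 6; -5 2 -1]) = -56
det = (+1)·(7)·(28) + (-1)·(5)·(224) + (+1)·(4)·(-196) + (-1)·(3)·(-56) = -1540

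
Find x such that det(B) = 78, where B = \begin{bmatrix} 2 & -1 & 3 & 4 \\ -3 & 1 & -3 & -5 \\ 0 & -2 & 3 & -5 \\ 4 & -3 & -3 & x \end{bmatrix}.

0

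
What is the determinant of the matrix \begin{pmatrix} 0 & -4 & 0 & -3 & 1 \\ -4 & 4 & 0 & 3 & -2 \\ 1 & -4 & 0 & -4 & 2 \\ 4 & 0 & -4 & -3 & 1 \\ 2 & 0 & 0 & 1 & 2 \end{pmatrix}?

Expand along column 3 (it has 4 zeros):
  − (-4) · M_43   where M_43 = det([0 -4 -3 1; -4 4 3 -2; 1 -4 -4 2; 2 0 1 2]) = 36
det = (-1)·(-4)·(36) = 144

144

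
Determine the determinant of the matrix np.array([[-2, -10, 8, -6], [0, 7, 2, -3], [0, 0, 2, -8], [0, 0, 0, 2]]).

The matrix is upper triangular, so the determinant is the product of the diagonal entries:
det = (-2) · (7) · (2) · (2) = -56

-56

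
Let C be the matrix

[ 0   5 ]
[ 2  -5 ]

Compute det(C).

-10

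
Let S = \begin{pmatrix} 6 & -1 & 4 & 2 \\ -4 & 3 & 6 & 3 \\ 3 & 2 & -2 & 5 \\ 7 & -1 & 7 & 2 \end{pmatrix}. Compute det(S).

135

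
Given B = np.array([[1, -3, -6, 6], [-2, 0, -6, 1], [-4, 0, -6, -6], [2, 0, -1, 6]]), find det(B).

det(B) = 84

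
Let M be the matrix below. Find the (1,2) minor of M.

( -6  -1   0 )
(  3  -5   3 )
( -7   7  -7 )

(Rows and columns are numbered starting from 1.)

0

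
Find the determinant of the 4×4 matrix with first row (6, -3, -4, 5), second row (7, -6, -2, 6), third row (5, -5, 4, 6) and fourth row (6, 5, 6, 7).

286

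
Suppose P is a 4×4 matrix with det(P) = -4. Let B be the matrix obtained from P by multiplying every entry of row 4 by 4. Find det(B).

det(B) = -16

Scaling one row by 4 multiplies the determinant by 4.
det(B) = (4)·(-4) = -16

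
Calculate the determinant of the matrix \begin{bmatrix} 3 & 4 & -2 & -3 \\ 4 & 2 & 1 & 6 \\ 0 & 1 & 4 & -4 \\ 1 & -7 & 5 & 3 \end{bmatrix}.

Expand along row 3 (it has 1 zero):
  − (1) · M_32   where M_32 = det([3 -2 -3; 4 1 6; 1 5 3]) = -126
  + (4) · M_33   where M_33 = det([3 4 -3; 4 2 6; 1 -7 3]) = 210
  − (-4) · M_34   where M_34 = det([3 4 -2; 4 2 1; 1 -7 5]) = 35
det = (-1)·(1)·(-126) + (+1)·(4)·(210) + (-1)·(-4)·(35) = 1106

1106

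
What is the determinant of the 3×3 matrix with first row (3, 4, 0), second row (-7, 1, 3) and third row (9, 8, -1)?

5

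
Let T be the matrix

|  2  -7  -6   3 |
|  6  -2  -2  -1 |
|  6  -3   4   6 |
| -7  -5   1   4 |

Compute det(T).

Expand along row 1:
  + (2) · M_11   where M_11 = det([-2 -2 -1; -3 4 6; -5 1 4]) = -1
  − (-7) · M_12   where M_12 = det([6 -2 -1; 6 4 6; -7 1 4]) = 158
  + (-6) · M_13   where M_13 = det([6 -2 -1; 6 -3 6; -7 -5 4]) = 291
  − (3) · M_14   where M_14 = det([6 -2 -2; 6 -3 4; -7 -5 1]) = 272
det = (+1)·(2)·(-1) + (-1)·(-7)·(158) + (+1)·(-6)·(291) + (-1)·(3)·(272) = -1458

The determinant is -1458.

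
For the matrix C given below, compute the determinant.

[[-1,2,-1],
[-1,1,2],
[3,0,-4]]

11

Expand along column 2:
  − 2 · |-1 2; 3 -4| = −2·(4 − 6) = 4
  + 1 · |-1 -1; 3 -4| = 1·(4 − (-3)) = 7
Sum: (4) + (7) = 11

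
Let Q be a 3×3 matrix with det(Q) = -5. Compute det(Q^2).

25

det(Q^2) = (det Q)^2 = (-5)^2 = 25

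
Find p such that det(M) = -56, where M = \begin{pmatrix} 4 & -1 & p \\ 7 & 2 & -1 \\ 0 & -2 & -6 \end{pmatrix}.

-3

Expanding along the column containing p, det(M) is linear in p: det(M) = (-14)·p + (-98).
Set (-14)·p + (-98) = -56  ⇒  (-14)·p = 42  ⇒  p = -3.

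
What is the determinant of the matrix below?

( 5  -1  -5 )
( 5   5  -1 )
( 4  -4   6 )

364

Expand along column 1:
  + 5 · |5 -1; -4 6| = 5·(30 − 4) = 130
  − 5 · |-1 -5; -4 6| = −5·(-6 − 20) = 130
  + 4 · |-1 -5; 5 -1| = 4·(1 − (-25)) = 104
Sum: (130) + (130) + (104) = 364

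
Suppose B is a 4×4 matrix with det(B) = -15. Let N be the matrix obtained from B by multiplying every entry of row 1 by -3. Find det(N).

Scaling one row by -3 multiplies the determinant by -3.
det(N) = (-3)·(-15) = 45

The determinant is 45.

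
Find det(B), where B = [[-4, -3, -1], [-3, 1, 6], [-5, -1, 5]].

-7

Expand along column 1:
  + (-4) · |1 6; -1 5| = (-4)·(5 − (-6)) = -44
  − (-3) · |-3 -1; -1 5| = −(-3)·(-15 − 1) = -48
  + (-5) · |-3 -1; 1 6| = (-5)·(-18 − (-1)) = 85
Sum: (-44) + (-48) + (85) = -7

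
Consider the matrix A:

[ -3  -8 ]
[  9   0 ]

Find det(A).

72

det(A) = (-3)·0 − (-8)·9 = 0 − (-72) = 72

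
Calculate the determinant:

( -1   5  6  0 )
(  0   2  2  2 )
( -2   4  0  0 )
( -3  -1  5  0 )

Expand along column 4 (it has 3 zeros):
  + (2) · M_24   where M_24 = det([-1 5 6; -2 4 0; -3 -1 5]) = 114
det = (+1)·(2)·(114) = 228

228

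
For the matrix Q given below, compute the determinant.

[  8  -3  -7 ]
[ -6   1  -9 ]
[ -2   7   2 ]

det(Q) = 710

Expand along column 1:
  + 8 · |1 -9; 7 2| = 8·(2 − (-63)) = 520
  − (-6) · |-3 -7; 7 2| = −(-6)·(-6 − (-49)) = 258
  + (-2) · |-3 -7; 1 -9| = (-2)·(27 − (-7)) = -68
Sum: (520) + (258) + (-68) = 710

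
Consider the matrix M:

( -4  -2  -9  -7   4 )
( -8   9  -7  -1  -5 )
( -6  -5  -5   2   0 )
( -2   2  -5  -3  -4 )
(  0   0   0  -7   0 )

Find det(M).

19978

Expand along row 5 (it has 4 zeros):
  − (-7) · M_54   where M_54 = det([-4 -2 -9 4; -8 9 -7 -5; -6 -5 -5 0; -2 2 -5 -4]) = 2854
det = (-1)·(-7)·(2854) = 19978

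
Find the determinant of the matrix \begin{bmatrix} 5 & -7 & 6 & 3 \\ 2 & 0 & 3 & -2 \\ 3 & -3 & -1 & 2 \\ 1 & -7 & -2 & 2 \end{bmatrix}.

Expand along row 2 (it has 1 zero):
  − (2) · M_21   where M_21 = det([-7 6 3; -3 -1 2; -7 -2 2]) = -65
  − (3) · M_23   where M_23 = det([5 -7 3; 3 -3 2; 1 -7 2]) = 14
  + (-2) · M_24   where M_24 = det([5 -7 6; 3 -3 -1; 1 -7 -2]) = -148
det = (-1)·(2)·(-65) + (-1)·(3)·(14) + (+1)·(-2)·(-148) = 384

384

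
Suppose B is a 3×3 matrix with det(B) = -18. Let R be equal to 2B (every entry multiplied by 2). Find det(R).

|R| = -144

For a 3×3 matrix, det(2B) = 2^3·det(B) = 8·det(B).
det(R) = (8)·(-18) = -144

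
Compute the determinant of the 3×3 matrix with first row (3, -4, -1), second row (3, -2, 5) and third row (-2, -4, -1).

Expand along column 1:
  + 3 · |-2 5; -4 -1| = 3·(2 − (-20)) = 66
  − 3 · |-4 -1; -4 -1| = −3·(4 − 4) = 0
  + (-2) · |-4 -1; -2 5| = (-2)·(-20 − 2) = 44
Sum: (66) + (0) + (44) = 110

110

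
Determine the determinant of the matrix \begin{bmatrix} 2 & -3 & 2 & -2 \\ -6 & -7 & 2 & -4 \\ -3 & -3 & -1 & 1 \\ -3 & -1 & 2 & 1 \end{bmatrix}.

274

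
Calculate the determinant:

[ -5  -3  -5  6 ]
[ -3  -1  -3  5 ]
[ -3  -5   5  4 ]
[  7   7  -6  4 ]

-552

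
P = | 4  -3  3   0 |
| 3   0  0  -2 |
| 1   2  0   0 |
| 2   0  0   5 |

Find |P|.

The determinant is 114.

Expand along column 3 (it has 3 zeros):
  + (3) · M_13   where M_13 = det([3 0 -2; 1 2 0; 2 0 5]) = 38
det = (+1)·(3)·(38) = 114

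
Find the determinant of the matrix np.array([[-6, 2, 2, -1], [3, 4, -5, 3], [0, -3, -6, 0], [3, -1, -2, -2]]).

Expand along row 3 (it has 2 zeros):
  − (-3) · M_32   where M_32 = det([-6 2 -1; 3 -5 3; 3 -2 -2]) = -75
  + (-6) · M_33   where M_33 = det([-6 2 -1; 3 4 3; 3 -1 -2]) = 75
det = (-1)·(-3)·(-75) + (+1)·(-6)·(75) = -675

-675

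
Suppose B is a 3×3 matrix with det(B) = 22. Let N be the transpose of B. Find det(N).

det(Bᵀ) = det(B).
det(N) = (1)·(22) = 22

22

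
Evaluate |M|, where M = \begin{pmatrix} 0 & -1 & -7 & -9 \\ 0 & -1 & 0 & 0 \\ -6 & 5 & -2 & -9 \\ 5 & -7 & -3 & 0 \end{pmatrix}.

Expand along row 2 (it has 3 zeros):
  + (-1) · M_22   where M_22 = det([0 -7 -9; -6 -2 -9; 5 -3 0]) = 63
det = (+1)·(-1)·(63) = -63

det(M) = -63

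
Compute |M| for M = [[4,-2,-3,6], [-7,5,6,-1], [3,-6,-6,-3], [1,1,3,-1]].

Expand along row 1:
  + (4) · M_11   where M_11 = det([5 6 -1; -6 -6 -3; 1 3 -1]) = 33
  − (-2) · M_12   where M_12 = det([-7 6 -1; 3 -6 -3; 1 3 -1]) = -120
  + (-3) · M_13   where M_13 = det([-7 5 -1; 3 -6 -3; 1 1 -1]) = -72
  − (6) · M_14   where M_14 = det([-7 5 6; 3 -6 -6; 1 1 3]) = 63
det = (+1)·(4)·(33) + (-1)·(-2)·(-120) + (+1)·(-3)·(-72) + (-1)·(6)·(63) = -270

The determinant is -270.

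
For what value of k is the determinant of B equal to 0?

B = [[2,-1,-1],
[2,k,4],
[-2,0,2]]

Expanding along the row containing k, det(B) is linear in k: det(B) = (2)·k + (12).
Set (2)·k + (12) = 0  ⇒  (2)·k = -12  ⇒  k = -6.

k = -6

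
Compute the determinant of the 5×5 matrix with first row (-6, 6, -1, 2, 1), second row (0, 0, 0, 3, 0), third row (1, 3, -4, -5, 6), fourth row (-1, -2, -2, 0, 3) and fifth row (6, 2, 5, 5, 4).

Expand along row 2 (it has 4 zeros):
  + (3) · M_24   where M_24 = det([-6 6 -1 1; 1 3 -4 6; -1 -2 -2 3; 6 2 5 4]) = 1335
det = (+1)·(3)·(1335) = 4005

4005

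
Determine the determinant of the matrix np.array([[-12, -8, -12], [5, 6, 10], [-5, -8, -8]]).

-184

Expand along row 1:
  + (-12) · |6 10; -8 -8| = (-12)·(-48 − (-80)) = -384
  − (-8) · |5 10; -5 -8| = −(-8)·(-40 − (-50)) = 80
  + (-12) · |5 6; -5 -8| = (-12)·(-40 − (-30)) = 120
Sum: (-384) + (80) + (120) = -184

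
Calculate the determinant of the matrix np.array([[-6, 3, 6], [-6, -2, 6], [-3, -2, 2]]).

-30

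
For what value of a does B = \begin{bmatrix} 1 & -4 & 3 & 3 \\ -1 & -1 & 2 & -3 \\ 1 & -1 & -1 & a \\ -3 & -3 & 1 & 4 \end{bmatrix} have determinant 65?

3

Expanding along the column containing a, det(B) is linear in a: det(B) = (-25)·a + (140).
Set (-25)·a + (140) = 65  ⇒  (-25)·a = -75  ⇒  a = 3.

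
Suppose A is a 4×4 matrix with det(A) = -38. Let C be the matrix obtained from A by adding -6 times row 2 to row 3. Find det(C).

-38

Adding a multiple of one row to another leaves the determinant unchanged.
det(C) = (1)·(-38) = -38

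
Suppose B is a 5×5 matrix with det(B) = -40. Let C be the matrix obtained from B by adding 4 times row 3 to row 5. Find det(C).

The determinant is -40.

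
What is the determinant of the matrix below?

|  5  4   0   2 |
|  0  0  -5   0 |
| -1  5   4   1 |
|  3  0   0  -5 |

Expand along row 2 (it has 3 zeros):
  − (-5) · M_23   where M_23 = det([5 4 2; -1 5 1; 3 0 -5]) = -163
det = (-1)·(-5)·(-163) = -815

-815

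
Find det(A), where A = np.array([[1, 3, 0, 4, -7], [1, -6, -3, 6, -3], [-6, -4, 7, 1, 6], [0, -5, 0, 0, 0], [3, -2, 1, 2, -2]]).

Expand along row 4 (it has 4 zeros):
  + (-5) · M_42   where M_42 = det([1 0 4 -7; 1 -3 6 -3; -6 7 1 6; 3 1 2 -2]) = -1063
det = (+1)·(-5)·(-1063) = 5315

5315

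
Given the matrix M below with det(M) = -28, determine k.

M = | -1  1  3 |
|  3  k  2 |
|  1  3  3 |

Expanding along the row containing k, det(M) is linear in k: det(M) = (-6)·k + (26).
Set (-6)·k + (26) = -28  ⇒  (-6)·k = -54  ⇒  k = 9.

k = 9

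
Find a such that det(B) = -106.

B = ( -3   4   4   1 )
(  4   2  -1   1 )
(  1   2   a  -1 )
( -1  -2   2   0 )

1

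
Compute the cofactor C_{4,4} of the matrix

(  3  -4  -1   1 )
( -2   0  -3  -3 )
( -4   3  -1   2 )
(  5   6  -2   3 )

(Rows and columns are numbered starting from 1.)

-7

Delete row 4 and column 4; the remaining 3×3 submatrix is [3 -4 -1; -2 0 -3; -4 3 -1].
Its determinant is -7.
The cofactor carries sign (−1)^(4+4) = +1, so C_{4,4} = +(-7) = -7.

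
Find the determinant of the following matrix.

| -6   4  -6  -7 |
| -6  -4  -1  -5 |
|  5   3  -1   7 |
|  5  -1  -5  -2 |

Expand along row 1:
  + (-6) · M_11   where M_11 = det([-4 -1 -5; 3 -1 7; -1 -5 -2]) = -67
  − (4) · M_12   where M_12 = det([-6 -1 -5; 5 -1 7; 5 -5 -2]) = -167
  + (-6) · M_13   where M_13 = det([-6 -4 -5; 5 3 7; 5 -1 -2]) = -86
  − (-7) · M_14   where M_14 = det([-6 -4 -1; 5 3 -1; 5 -1 -5]) = 36
det = (+1)·(-6)·(-67) + (-1)·(4)·(-167) + (+1)·(-6)·(-86) + (-1)·(-7)·(36) = 1838

1838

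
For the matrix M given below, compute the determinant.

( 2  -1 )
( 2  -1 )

The determinant is 0.

det(M) = 2·(-1) − (-1)·2 = -2 − (-2) = 0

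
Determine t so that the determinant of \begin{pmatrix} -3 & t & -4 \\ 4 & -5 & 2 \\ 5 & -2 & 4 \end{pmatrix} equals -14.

Expanding along the row containing t, det(B) is linear in t: det(B) = (-6)·t + (-20).
Set (-6)·t + (-20) = -14  ⇒  (-6)·t = 6  ⇒  t = -1.

-1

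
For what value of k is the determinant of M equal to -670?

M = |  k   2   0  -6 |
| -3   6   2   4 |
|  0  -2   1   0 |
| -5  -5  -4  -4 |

k = -6

Expanding along the row containing k, det(M) is linear in k: det(M) = (12)·k + (-598).
Set (12)·k + (-598) = -670  ⇒  (12)·k = -72  ⇒  k = -6.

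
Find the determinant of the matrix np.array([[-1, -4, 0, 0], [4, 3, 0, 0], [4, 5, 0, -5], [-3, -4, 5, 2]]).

The matrix is block lower-triangular with a 2×2 block and a 2×2 block on the diagonal, so its determinant equals the product of the determinants of the diagonal blocks.
det of the 2×2 block = 13
det of the 2×2 block = 25
det = (13)·(25) = 325

The determinant is 325.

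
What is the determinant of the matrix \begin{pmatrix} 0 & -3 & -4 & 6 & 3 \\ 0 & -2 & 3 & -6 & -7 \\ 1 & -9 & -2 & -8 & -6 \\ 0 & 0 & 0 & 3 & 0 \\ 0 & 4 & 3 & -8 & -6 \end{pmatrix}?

291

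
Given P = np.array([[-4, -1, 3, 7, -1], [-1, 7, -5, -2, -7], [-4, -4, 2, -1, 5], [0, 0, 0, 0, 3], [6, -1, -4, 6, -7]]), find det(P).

det(P) = -5703

Expand along row 4 (it has 4 zeros):
  − (3) · M_45   where M_45 = det([-4 -1 3 7; -1 7 -5 -2; -4 -4 2 -1; 6 -1 -4 6]) = 1901
det = (-1)·(3)·(1901) = -5703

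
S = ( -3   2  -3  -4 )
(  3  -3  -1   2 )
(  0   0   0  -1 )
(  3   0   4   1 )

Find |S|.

Expand along row 3 (it has 3 zeros):
  − (-1) · M_34   where M_34 = det([-3 2 -3; 3 -3 -1; 3 0 4]) = -21
det = (-1)·(-1)·(-21) = -21

The determinant is -21.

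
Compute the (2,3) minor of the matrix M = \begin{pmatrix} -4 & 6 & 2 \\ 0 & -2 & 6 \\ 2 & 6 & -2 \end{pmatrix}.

The minor is -36.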